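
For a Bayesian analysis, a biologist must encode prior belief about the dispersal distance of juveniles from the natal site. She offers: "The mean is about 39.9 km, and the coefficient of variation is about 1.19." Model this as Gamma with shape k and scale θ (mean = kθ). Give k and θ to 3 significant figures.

For Gamma(k, scale θ): mean = kθ, variance = kθ², so CV = 1/√k.
CV = 1.19, hence k = 1/CV² = 0.706.
Then θ = mean/k = 39.9/0.706 = 56.5.

k ≈ 0.706, θ ≈ 56.5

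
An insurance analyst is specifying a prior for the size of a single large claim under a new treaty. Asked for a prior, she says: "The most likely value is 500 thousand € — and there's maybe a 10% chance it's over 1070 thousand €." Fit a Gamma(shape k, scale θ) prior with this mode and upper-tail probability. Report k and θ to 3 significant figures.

k ≈ 4.32, θ ≈ 151

Gamma(k,θ) with k>1 has mode (k−1)θ, so θ = 500/(k−1).
Need P(X < 1070) = 0.9 with θ tied to k this way. Start at k = 2, θ = 500: P(X<1070) ≈ 0.631.
Too low — raise k to concentrate. Iterating converges to k ≈ 4.32.
Then θ = 500/(4.32−1) ≈ 151.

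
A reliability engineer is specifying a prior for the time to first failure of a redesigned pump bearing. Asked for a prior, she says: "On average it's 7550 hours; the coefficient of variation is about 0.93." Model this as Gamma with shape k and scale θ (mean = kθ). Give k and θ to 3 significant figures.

For Gamma(k, scale θ): mean = kθ, variance = kθ², so CV = 1/√k.
CV = 0.93, hence k = 1/CV² = 1.16.
Then θ = mean/k = 7550/1.16 = 6530.

k ≈ 1.16, θ ≈ 6530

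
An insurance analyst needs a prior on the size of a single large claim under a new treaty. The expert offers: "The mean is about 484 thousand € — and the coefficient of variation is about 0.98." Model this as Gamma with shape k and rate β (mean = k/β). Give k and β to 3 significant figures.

k ≈ 1.04, β ≈ 0.00215

For Gamma(k, rate β): mean = k/β, variance = k/β², so CV = 1/√k.
CV = 0.98, hence k = 1/CV² = 1.04.
Then β = k/mean = 1.04/484 = 0.00215.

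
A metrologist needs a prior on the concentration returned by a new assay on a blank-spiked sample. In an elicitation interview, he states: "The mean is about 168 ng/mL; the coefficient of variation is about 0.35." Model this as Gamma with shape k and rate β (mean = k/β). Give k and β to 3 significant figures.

For Gamma(k, rate β): mean = k/β, variance = k/β², so CV = 1/√k.
CV = 0.35, hence k = 1/CV² = 8.16.
Then β = k/mean = 8.16/168 = 0.0486.

k ≈ 8.16, β ≈ 0.0486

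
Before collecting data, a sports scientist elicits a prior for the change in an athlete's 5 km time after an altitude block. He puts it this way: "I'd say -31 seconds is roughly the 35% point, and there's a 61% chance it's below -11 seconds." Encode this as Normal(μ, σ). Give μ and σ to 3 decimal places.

The p-quantile of Normal(μ,σ) is μ + z_p·σ, with z_{0.35} = -0.3853 and z_{0.61} = 0.2793.
Eliminate σ: μ = (z₂·x₁ − z₁·x₂)/(z₂ − z₁) = (0.2793·-31 − (-0.3853)·-11)/0.6646 = -19.405.
Then σ = (x₂ − x₁)/(z₂ − z₁) = (-11 − -31)/0.6646 = 30.092.

μ = -19.405, σ = 30.092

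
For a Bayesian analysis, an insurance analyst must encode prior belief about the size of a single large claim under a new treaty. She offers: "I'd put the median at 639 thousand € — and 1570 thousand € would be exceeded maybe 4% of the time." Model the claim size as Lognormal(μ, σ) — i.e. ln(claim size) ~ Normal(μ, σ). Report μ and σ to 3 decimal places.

If T ~ Lognormal(μ,σ) then ln T ~ Normal(μ,σ), so the p-quantile of ln T is μ + z_p·σ.
ln(639) = 6.46 and ln(1570) = 7.359; z_{0.5} = 0, z_{0.96} = 1.751.
σ = (7.359 − 6.46)/(1.751 − (0)) = 0.513.
μ = 6.46 − (0)·0.513 = 6.460.

μ ≈ 6.460, σ ≈ 0.513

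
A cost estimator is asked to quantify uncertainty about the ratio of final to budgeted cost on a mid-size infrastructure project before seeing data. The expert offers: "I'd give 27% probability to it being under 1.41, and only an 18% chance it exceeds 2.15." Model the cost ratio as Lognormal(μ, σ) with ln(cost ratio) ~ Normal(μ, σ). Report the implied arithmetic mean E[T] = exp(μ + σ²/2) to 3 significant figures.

If T ~ Lognormal(μ,σ) then ln T ~ Normal(μ,σ), so the p-quantile of ln T is μ + z_p·σ.
ln(1.41) = 0.3436 and ln(2.15) = 0.7655; z_{0.27} = -0.6128, z_{0.82} = 0.9154.
σ = (0.7655 − 0.3436)/(0.9154 − (-0.6128)) = 0.276.
μ = 0.3436 − (-0.6128)·0.276 = 0.513.
E[T] = exp(μ + σ²/2) = exp(0.513 + 0.0381) = 1.73.

E[T] ≈ 1.73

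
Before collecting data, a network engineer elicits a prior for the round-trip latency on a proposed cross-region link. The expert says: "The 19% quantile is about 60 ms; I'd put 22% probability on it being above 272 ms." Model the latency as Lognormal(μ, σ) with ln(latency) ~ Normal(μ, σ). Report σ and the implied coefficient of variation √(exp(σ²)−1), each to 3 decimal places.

σ ≈ 0.916, CV ≈ 1.146

If T ~ Lognormal(μ,σ) then ln T ~ Normal(μ,σ), so the p-quantile of ln T is μ + z_p·σ.
ln(60) = 4.094 and ln(272) = 5.606; z_{0.19} = -0.8779, z_{0.78} = 0.7722.
σ = (5.606 − 4.094)/(0.7722 − (-0.8779)) = 0.916.
μ = 4.094 − (-0.8779)·0.916 = 4.898.
CV = √(exp(σ²)−1) = √(exp(0.8390)−1) = 1.146.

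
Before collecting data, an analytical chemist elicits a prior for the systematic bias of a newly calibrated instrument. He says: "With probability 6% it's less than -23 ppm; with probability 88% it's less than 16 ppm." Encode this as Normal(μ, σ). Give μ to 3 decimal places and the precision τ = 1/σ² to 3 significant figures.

μ = -0.787, τ = 0.0049

For Normal(μ,σ), the p-quantile is μ + z_p·σ. Here z_{0.06} = -1.555, z_{0.88} = 1.175.
So -23 = μ − 1.555σ and 16 = μ + 1.175σ.
Subtracting: σ = (16 − -23)/(1.175 − (-1.555)) = 14.287.
Then μ = -23 − (-1.555)·14.287 = -0.787.
Precision τ = 1/σ² = 1/14.29² = 0.0049.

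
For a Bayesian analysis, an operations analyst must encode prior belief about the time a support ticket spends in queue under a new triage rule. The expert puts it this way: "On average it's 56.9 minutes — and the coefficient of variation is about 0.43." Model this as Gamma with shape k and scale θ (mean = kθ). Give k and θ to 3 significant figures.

For Gamma(k, scale θ): mean = kθ, variance = kθ², so CV = 1/√k.
CV = 0.43, hence k = 1/CV² = 5.41.
Then θ = mean/k = 56.9/5.41 = 10.5.

k ≈ 5.41, θ ≈ 10.5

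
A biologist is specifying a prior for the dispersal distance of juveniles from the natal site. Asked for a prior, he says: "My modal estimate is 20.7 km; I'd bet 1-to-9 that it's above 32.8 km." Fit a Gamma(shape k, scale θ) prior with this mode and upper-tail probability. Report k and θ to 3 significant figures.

k ≈ 9.85, θ ≈ 2.34

Gamma(k,θ) with k>1 has mode (k−1)θ, so θ = 20.7/(k−1).
Need P(X < 32.8) = 0.9 with θ tied to k this way. Start at k = 2, θ = 20.7: P(X<32.8) ≈ 0.470.
Too low — raise k to concentrate. Iterating converges to k ≈ 9.85.
Then θ = 20.7/(9.85−1) ≈ 2.34.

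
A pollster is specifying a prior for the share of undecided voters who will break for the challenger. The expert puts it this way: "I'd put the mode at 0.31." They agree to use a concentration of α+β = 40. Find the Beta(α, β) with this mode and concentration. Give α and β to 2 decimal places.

α = 12.78, β = 27.22

For α,β > 1 the Beta mode is (α−1)/(α+β−2). With α+β = 40, the mode is (α−1)/38.
Set (α−1)/38 = 0.31 → α = 1 + 0.31·38 = 12.78.
β = 40 − α = 27.22.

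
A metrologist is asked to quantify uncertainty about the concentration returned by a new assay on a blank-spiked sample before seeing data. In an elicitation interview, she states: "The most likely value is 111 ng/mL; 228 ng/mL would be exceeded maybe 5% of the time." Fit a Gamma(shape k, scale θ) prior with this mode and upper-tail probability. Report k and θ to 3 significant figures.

k ≈ 6.34, θ ≈ 20.8

Gamma(k,θ) with k>1 has mode (k−1)θ, so θ = 111/(k−1).
Need P(X < 228) = 0.95 with θ tied to k this way. Start at k = 2, θ = 111: P(X<228) ≈ 0.608.
Too low — raise k to concentrate. Iterating converges to k ≈ 6.34.
Then θ = 111/(6.34−1) ≈ 20.8.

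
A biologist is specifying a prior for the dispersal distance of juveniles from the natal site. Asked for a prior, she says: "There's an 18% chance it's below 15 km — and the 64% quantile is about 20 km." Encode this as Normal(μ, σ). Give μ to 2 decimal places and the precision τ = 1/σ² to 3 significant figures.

For Normal(μ,σ), the p-quantile is μ + z_p·σ. Here z_{0.18} = -0.9154, z_{0.64} = 0.3585.
So 15 = μ − 0.9154σ and 20 = μ + 0.3585σ.
Subtracting: σ = (20 − 15)/(0.3585 − (-0.9154)) = 3.93.
Then μ = 15 − (-0.9154)·3.93 = 18.59.
Precision τ = 1/σ² = 1/3.925² = 0.0649.

μ = 18.59, τ = 0.0649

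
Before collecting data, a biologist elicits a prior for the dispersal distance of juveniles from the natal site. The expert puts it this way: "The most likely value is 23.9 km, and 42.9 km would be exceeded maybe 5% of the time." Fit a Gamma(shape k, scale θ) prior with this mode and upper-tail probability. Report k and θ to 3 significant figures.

Gamma(k,θ) with k>1 has mode (k−1)θ, so θ = 23.9/(k−1).
Need P(X < 42.9) = 0.95 with θ tied to k this way. Start at k = 2, θ = 23.9: P(X<42.9) ≈ 0.536.
Too low — raise k to concentrate. Iterating converges to k ≈ 9.14.
Then θ = 23.9/(9.14−1) ≈ 2.93.

k ≈ 9.14, θ ≈ 2.93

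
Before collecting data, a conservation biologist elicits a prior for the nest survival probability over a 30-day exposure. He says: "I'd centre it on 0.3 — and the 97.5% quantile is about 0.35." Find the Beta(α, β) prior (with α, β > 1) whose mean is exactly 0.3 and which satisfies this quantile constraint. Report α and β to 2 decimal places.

α ≈ 100.85, β ≈ 235.32

With mean 0.3 fixed, write α = 0.3s, β = 0.7s where s = α+β.
Need P(θ < 0.35) = 0.975 under Beta(0.3s, 0.7s). Normal approximation: (q−m)/√(m(1−m)/s) ≈ z_{0.975} = 1.96, so s ≈ 0.3·0.7·(1.96)²/(0.35−0.3)² = 322.7.
At s = 322.7: P(θ<0.35) ≈ 0.973. Adjusting to match 0.975 gives s ≈ 336.18.
So α = 0.3·336.18 ≈ 100.85, β = 0.7·336.18 ≈ 235.32.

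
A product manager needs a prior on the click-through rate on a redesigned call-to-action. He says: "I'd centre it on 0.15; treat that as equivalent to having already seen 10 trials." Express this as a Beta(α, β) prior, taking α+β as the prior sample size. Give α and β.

Under the effective-sample-size interpretation, Beta(α, β) has prior mean α/(α+β) and prior sample size α+β.
So α+β = 10 and α/(α+β) = 0.15, giving α = 0.15·10 = 1.5 and β = 10 − 1.5 = 8.5.

α = 1.5, β = 8.5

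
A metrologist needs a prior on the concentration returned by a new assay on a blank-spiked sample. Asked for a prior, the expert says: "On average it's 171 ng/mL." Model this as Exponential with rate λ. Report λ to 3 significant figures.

λ ≈ 0.00585

Exponential mean = 1/λ, so λ = 1/171.0 = 0.00585.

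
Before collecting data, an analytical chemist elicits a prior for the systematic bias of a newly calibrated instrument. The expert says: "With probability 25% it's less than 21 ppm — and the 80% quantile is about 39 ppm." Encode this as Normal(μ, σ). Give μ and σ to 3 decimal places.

The p-quantile of Normal(μ,σ) is μ + z_p·σ, with z_{0.25} = -0.6745 and z_{0.8} = 0.8416.
Eliminate σ: μ = (z₂·x₁ − z₁·x₂)/(z₂ − z₁) = (0.8416·21 − (-0.6745)·39)/1.516 = 29.008.
Then σ = (x₂ − x₁)/(z₂ − z₁) = (39 − 21)/1.516 = 11.872.

μ = 29.008, σ = 11.872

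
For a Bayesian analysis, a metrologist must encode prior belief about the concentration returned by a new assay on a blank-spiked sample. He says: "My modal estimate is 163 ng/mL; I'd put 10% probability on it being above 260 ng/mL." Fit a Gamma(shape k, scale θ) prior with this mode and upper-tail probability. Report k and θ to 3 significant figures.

k ≈ 9.61, θ ≈ 18.9

Gamma(k,θ) with k>1 has mode (k−1)θ, so θ = 163/(k−1).
Need P(X < 260) = 0.9 with θ tied to k this way. Start at k = 2, θ = 163: P(X<260) ≈ 0.473.
Too low — raise k to concentrate. Iterating converges to k ≈ 9.61.
Then θ = 163/(9.61−1) ≈ 18.9.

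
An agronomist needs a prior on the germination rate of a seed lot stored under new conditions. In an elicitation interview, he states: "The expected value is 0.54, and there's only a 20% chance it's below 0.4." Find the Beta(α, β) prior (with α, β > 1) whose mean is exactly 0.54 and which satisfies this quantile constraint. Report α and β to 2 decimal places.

α ≈ 4.86, β ≈ 4.14

With mean 0.54 fixed, write α = 0.54s, β = 0.46s where s = α+β.
Need P(θ < 0.4) = 0.2 under Beta(0.54s, 0.46s). Normal approximation: (q−m)/√(m(1−m)/s) ≈ z_{0.2} = -0.842, so s ≈ 0.54·0.46·(-0.842)²/(0.4−0.54)² = 9.0.
At s = 9.0: P(θ<0.4) ≈ 0.200. Adjusting to match 0.2 gives s ≈ 9.00.
So α = 0.54·9.00 ≈ 4.86, β = 0.46·9.00 ≈ 4.14.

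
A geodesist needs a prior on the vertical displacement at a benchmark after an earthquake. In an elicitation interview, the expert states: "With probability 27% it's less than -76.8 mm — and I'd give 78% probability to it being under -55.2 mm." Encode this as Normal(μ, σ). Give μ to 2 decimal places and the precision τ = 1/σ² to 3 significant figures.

μ = -67.24, τ = 0.00411

For Normal(μ,σ), the p-quantile is μ + z_p·σ. Here z_{0.27} = -0.6128, z_{0.78} = 0.7722.
So -76.8 = μ − 0.6128σ and -55.2 = μ + 0.7722σ.
Subtracting: σ = (-55.2 − -76.8)/(0.7722 − (-0.6128)) = 15.60.
Then μ = -76.8 − (-0.6128)·15.60 = -67.24.
Precision τ = 1/σ² = 1/15.6² = 0.00411.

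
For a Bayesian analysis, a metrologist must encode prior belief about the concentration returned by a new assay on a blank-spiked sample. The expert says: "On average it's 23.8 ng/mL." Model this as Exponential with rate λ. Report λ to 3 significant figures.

λ ≈ 0.042

Exponential mean = 1/λ, so λ = 1/23.8 = 0.042.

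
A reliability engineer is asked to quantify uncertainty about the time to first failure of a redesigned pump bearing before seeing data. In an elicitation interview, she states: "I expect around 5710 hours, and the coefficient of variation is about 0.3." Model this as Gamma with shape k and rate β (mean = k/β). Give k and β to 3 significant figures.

For Gamma(k, rate β): mean = k/β, variance = k/β², so CV = 1/√k.
CV = 0.3, hence k = 1/CV² = 11.1.
Then β = k/mean = 11.1/5710 = 0.00195.

k ≈ 11.1, β ≈ 0.00195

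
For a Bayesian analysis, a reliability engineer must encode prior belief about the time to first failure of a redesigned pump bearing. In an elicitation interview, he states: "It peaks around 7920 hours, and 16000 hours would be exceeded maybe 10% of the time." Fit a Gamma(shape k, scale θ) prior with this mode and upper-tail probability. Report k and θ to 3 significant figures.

Gamma(k,θ) with k>1 has mode (k−1)θ, so θ = 7920/(k−1).
Need P(X < 16000) = 0.9 with θ tied to k this way. Start at k = 2, θ = 7920: P(X<16000) ≈ 0.599.
Too low — raise k to concentrate. Iterating converges to k ≈ 4.88.
Then θ = 7920/(4.88−1) ≈ 2040.

k ≈ 4.88, θ ≈ 2040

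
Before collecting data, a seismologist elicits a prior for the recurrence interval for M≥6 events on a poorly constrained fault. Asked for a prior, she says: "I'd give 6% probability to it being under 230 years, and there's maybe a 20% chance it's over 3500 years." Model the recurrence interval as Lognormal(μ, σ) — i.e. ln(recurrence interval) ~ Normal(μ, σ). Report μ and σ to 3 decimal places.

μ ≈ 7.204, σ ≈ 1.136

If T ~ Lognormal(μ,σ) then ln T ~ Normal(μ,σ), so the p-quantile of ln T is μ + z_p·σ.
ln(230) = 5.438 and ln(3500) = 8.161; z_{0.06} = -1.555, z_{0.8} = 0.8416.
σ = (8.161 − 5.438)/(0.8416 − (-1.555)) = 1.136.
μ = 5.438 − (-1.555)·1.136 = 7.204.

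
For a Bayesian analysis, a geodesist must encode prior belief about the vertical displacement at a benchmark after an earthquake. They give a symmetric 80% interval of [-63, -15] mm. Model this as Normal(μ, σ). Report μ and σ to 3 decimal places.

μ = -39.000, σ = 18.727

A symmetric 80% interval runs μ ± z·σ with z = 1.282.
Half-width = 24, so σ = 24/1.282 = 18.727.
μ is the interval midpoint, -39.000.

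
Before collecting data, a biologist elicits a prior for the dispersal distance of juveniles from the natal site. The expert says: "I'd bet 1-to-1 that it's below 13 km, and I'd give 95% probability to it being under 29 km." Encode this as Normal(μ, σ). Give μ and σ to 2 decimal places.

μ = 13.00, σ = 9.73

For Normal(μ,σ), the p-quantile is μ + z_p·σ. Here z_{0.5} = 0, z_{0.95} = 1.645.
So 13 = μ + 0σ and 29 = μ + 1.645σ.
Subtracting: σ = (29 − 13)/(1.645 − (0)) = 9.73.
Then μ = 13 − (0)·9.73 = 13.00.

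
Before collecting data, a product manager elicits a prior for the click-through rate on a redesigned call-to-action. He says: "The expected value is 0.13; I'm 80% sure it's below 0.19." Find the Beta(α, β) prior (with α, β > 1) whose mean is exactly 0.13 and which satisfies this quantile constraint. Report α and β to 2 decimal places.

α ≈ 2.35, β ≈ 15.73

With mean 0.13 fixed, write α = 0.13s, β = 0.87s where s = α+β.
Need P(θ < 0.19) = 0.8 under Beta(0.13s, 0.87s). Normal approximation: (q−m)/√(m(1−m)/s) ≈ z_{0.8} = 0.842, so s ≈ 0.13·0.87·(0.842)²/(0.19−0.13)² = 22.3.
At s = 22.3: P(θ<0.19) ≈ 0.816. Adjusting to match 0.8 gives s ≈ 18.08.
So α = 0.13·18.08 ≈ 2.35, β = 0.87·18.08 ≈ 15.73.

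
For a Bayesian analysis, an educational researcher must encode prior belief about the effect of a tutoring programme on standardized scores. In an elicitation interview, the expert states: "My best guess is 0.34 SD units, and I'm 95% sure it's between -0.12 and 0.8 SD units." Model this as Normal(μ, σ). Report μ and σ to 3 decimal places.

A symmetric 95% interval runs μ ± z·σ with z = 1.96.
Half-width = 0.46, so σ = 0.46/1.96 = 0.235.
μ is the stated best guess, 0.340.

μ = 0.340, σ = 0.235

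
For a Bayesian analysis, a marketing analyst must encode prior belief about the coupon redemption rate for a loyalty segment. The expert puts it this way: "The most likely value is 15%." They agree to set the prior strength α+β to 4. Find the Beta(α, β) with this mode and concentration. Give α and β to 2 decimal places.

α = 1.30, β = 2.70

For α,β > 1 the Beta mode is (α−1)/(α+β−2). With α+β = 4, the mode is (α−1)/2.
Set (α−1)/2 = 0.15 → α = 1 + 0.15·2 = 1.30.
β = 4 − α = 2.70.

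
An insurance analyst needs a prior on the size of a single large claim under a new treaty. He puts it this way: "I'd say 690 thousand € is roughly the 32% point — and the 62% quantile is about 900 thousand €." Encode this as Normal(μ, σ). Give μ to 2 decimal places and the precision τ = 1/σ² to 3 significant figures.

μ = 817.03, τ = 1.36e-05

The p-quantile of Normal(μ,σ) is μ + z_p·σ, with z_{0.32} = -0.4677 and z_{0.62} = 0.3055.
Eliminate σ: μ = (z₂·x₁ − z₁·x₂)/(z₂ − z₁) = (0.3055·690 − (-0.4677)·900)/0.7732 = 817.03.
Then σ = (x₂ − x₁)/(z₂ − z₁) = (900 − 690)/0.7732 = 271.61.
Precision τ = 1/σ² = 1/271.6² = 1.36e-05.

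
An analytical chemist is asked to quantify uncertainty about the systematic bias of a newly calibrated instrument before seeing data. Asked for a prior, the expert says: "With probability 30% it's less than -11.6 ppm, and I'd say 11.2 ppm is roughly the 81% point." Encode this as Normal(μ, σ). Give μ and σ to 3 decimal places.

For Normal(μ,σ), the p-quantile is μ + z_p·σ. Here z_{0.3} = -0.5244, z_{0.81} = 0.8779.
So -11.6 = μ − 0.5244σ and 11.2 = μ + 0.8779σ.
Subtracting: σ = (11.2 − -11.6)/(0.8779 − (-0.5244)) = 16.259.
Then μ = -11.6 − (-0.5244)·16.259 = -3.074.

μ = -3.074, σ = 16.259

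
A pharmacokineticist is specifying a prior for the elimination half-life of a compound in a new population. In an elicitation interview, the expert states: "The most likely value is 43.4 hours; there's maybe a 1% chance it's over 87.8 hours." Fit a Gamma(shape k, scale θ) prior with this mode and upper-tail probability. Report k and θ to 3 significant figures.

Gamma(k,θ) with k>1 has mode (k−1)θ, so θ = 43.4/(k−1).
Need P(X < 87.8) = 0.99 with θ tied to k this way. Start at k = 2, θ = 43.4: P(X<87.8) ≈ 0.600.
Too low — raise k to concentrate. Iterating converges to k ≈ 10.9.
Then θ = 43.4/(10.9−1) ≈ 4.4.

k ≈ 10.9, θ ≈ 4.4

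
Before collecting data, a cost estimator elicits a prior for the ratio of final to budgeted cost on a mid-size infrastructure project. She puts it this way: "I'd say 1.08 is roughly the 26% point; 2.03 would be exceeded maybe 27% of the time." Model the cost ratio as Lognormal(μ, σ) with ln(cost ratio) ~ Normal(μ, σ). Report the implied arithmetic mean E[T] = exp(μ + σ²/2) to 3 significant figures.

E[T] ≈ 1.69

If T ~ Lognormal(μ,σ) then ln T ~ Normal(μ,σ), so the p-quantile of ln T is μ + z_p·σ.
ln(1.08) = 0.07696 and ln(2.03) = 0.708; z_{0.26} = -0.6433, z_{0.73} = 0.6128.
σ = (0.708 − 0.07696)/(0.6128 − (-0.6433)) = 0.502.
μ = 0.07696 − (-0.6433)·0.502 = 0.400.
E[T] = exp(μ + σ²/2) = exp(0.400 + 0.1262) = 1.69.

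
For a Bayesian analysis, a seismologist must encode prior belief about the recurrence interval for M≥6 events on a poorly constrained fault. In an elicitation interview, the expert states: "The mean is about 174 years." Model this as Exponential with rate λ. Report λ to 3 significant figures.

λ ≈ 0.00575

Exponential mean = 1/λ, so λ = 1/174.0 = 0.00575.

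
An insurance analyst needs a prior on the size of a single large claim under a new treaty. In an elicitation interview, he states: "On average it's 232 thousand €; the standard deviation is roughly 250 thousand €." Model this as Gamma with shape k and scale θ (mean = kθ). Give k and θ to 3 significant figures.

k ≈ 0.861, θ ≈ 269

For Gamma(k, scale θ): mean = kθ, variance = kθ², so CV = 1/√k.
CV = SD/mean = 250/232 = 1.078, hence k = 1/CV² = 0.861.
Then θ = mean/k = 232/0.861 = 269.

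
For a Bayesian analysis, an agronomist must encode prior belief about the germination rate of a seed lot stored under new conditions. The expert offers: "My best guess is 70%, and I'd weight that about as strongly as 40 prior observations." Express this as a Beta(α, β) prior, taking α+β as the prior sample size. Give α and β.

Under the effective-sample-size interpretation, Beta(α, β) has prior mean α/(α+β) and prior sample size α+β.
So α+β = 40 and α/(α+β) = 0.7, giving α = 0.7·40 = 28 and β = 40 − 28 = 12.

α = 28, β = 12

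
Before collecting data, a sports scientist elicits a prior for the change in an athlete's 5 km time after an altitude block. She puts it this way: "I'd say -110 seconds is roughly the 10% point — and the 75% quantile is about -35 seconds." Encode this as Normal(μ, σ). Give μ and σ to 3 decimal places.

The p-quantile of Normal(μ,σ) is μ + z_p·σ, with z_{0.1} = -1.282 and z_{0.75} = 0.6745.
Eliminate σ: μ = (z₂·x₁ − z₁·x₂)/(z₂ − z₁) = (0.6745·-110 − (-1.282)·-35)/1.956 = -60.862.
Then σ = (x₂ − x₁)/(z₂ − z₁) = (-35 − -110)/1.956 = 38.343.

μ = -60.862, σ = 38.343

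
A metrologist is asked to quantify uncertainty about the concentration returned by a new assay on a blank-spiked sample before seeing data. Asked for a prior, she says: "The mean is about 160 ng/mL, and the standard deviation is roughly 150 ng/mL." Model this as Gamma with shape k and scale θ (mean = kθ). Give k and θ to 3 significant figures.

k ≈ 1.14, θ ≈ 141

For Gamma(k, scale θ): mean = kθ, variance = kθ², so CV = 1/√k.
CV = SD/mean = 150/160 = 0.9375, hence k = 1/CV² = 1.14.
Then θ = mean/k = 160/1.14 = 141.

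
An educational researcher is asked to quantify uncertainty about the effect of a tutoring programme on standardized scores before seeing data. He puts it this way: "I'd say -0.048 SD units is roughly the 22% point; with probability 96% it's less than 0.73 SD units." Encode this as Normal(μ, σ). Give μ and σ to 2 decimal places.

For Normal(μ,σ), the p-quantile is μ + z_p·σ. Here z_{0.22} = -0.7722, z_{0.96} = 1.751.
So -0.048 = μ − 0.7722σ and 0.73 = μ + 1.751σ.
Subtracting: σ = (0.73 − -0.048)/(1.751 − (-0.7722)) = 0.31.
Then μ = -0.048 − (-0.7722)·0.31 = 0.19.

μ = 0.19, σ = 0.31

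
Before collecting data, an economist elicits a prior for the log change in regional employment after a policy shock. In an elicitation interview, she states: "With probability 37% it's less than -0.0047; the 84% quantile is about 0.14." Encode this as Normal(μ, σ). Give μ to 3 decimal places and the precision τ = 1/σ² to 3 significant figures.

μ = 0.032, τ = 84

The p-quantile of Normal(μ,σ) is μ + z_p·σ, with z_{0.37} = -0.3319 and z_{0.84} = 0.9945.
Eliminate σ: μ = (z₂·x₁ − z₁·x₂)/(z₂ − z₁) = (0.9945·-0.0047 − (-0.3319)·0.14)/1.326 = 0.032.
Then σ = (x₂ − x₁)/(z₂ − z₁) = (0.14 − -0.0047)/1.326 = 0.109.
Precision τ = 1/σ² = 1/0.1091² = 84.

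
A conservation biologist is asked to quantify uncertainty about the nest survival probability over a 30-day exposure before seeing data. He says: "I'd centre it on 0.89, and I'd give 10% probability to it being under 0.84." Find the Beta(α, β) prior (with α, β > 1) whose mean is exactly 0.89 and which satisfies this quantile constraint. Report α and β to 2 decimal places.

With mean 0.89 fixed, write α = 0.89s, β = 0.11s where s = α+β.
Need P(θ < 0.84) = 0.1 under Beta(0.89s, 0.11s). Normal approximation: (q−m)/√(m(1−m)/s) ≈ z_{0.1} = -1.28, so s ≈ 0.89·0.11·(-1.28)²/(0.84−0.89)² = 64.3.
At s = 64.3: P(θ<0.84) ≈ 0.107. Adjusting to match 0.1 gives s ≈ 68.93.
So α = 0.89·68.93 ≈ 61.35, β = 0.11·68.93 ≈ 7.58.

α ≈ 61.35, β ≈ 7.58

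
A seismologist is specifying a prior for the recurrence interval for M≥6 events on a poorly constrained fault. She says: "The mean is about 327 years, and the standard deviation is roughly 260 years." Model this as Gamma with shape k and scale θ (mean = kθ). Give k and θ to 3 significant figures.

k ≈ 1.58, θ ≈ 207

For Gamma(k, scale θ): mean = kθ, variance = kθ², so CV = 1/√k.
CV = SD/mean = 260/327 = 0.7951, hence k = 1/CV² = 1.58.
Then θ = mean/k = 327/1.58 = 207.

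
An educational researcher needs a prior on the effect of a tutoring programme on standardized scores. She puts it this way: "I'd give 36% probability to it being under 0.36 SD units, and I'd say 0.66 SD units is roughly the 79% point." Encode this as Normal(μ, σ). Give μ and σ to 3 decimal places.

The p-quantile of Normal(μ,σ) is μ + z_p·σ, with z_{0.36} = -0.3585 and z_{0.79} = 0.8064.
Eliminate σ: μ = (z₂·x₁ − z₁·x₂)/(z₂ − z₁) = (0.8064·0.36 − (-0.3585)·0.66)/1.165 = 0.452.
Then σ = (x₂ − x₁)/(z₂ − z₁) = (0.66 − 0.36)/1.165 = 0.258.

μ = 0.452, σ = 0.258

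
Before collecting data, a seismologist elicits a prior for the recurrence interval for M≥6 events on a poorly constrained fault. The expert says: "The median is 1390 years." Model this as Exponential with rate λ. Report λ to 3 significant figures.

Exponential median = ln 2 / λ, so λ = ln 2 / 1390.0 = 0.000499.

λ ≈ 0.000499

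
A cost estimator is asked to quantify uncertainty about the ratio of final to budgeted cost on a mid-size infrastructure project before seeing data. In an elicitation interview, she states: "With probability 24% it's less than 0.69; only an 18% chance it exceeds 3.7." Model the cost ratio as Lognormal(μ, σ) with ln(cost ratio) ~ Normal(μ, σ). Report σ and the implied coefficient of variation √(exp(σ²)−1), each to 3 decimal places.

σ ≈ 1.036, CV ≈ 1.387

If T ~ Lognormal(μ,σ) then ln T ~ Normal(μ,σ), so the p-quantile of ln T is μ + z_p·σ.
ln(0.69) = -0.3711 and ln(3.7) = 1.308; z_{0.24} = -0.7063, z_{0.82} = 0.9154.
σ = (1.308 − -0.3711)/(0.9154 − (-0.7063)) = 1.036.
μ = -0.3711 − (-0.7063)·1.036 = 0.360.
CV = √(exp(σ²)−1) = √(exp(1.0725)−1) = 1.387.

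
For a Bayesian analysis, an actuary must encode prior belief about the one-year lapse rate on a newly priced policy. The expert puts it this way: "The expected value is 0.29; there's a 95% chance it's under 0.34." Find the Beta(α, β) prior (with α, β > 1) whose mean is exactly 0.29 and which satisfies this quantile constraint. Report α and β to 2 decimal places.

With mean 0.29 fixed, write α = 0.29s, β = 0.71s where s = α+β.
Need P(θ < 0.34) = 0.95 under Beta(0.29s, 0.71s). Normal approximation: (q−m)/√(m(1−m)/s) ≈ z_{0.95} = 1.64, so s ≈ 0.29·0.71·(1.64)²/(0.34−0.29)² = 222.8.
At s = 222.8: P(θ<0.34) ≈ 0.947. Adjusting to match 0.95 gives s ≈ 231.28.
So α = 0.29·231.28 ≈ 67.07, β = 0.71·231.28 ≈ 164.21.

α ≈ 67.07, β ≈ 164.21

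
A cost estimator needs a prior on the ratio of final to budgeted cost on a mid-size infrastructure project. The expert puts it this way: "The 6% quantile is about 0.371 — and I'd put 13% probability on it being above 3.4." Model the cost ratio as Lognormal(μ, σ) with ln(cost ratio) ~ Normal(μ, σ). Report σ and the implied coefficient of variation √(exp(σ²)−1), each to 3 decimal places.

If T ~ Lognormal(μ,σ) then ln T ~ Normal(μ,σ), so the p-quantile of ln T is μ + z_p·σ.
ln(0.371) = -0.9916 and ln(3.4) = 1.224; z_{0.06} = -1.555, z_{0.87} = 1.126.
σ = (1.224 − -0.9916)/(1.126 − (-1.555)) = 0.826.
μ = -0.9916 − (-1.555)·0.826 = 0.293.
CV = √(exp(σ²)−1) = √(exp(0.6827)−1) = 0.990.

σ ≈ 0.826, CV ≈ 0.990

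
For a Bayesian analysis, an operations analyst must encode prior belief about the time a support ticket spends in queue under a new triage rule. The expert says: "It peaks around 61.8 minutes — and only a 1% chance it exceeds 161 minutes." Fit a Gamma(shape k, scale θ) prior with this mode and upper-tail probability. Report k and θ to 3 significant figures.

k ≈ 6.07, θ ≈ 12.2

Gamma(k,θ) with k>1 has mode (k−1)θ, so θ = 61.8/(k−1).
Need P(X < 161) = 0.99 with θ tied to k this way. Start at k = 2, θ = 61.8: P(X<161) ≈ 0.734.
Too low — raise k to concentrate. Iterating converges to k ≈ 6.07.
Then θ = 61.8/(6.07−1) ≈ 12.2.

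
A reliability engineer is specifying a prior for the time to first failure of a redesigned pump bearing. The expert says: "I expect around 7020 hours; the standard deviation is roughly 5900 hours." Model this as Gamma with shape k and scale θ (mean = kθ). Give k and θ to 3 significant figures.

For Gamma(k, scale θ): mean = kθ, variance = kθ², so CV = 1/√k.
CV = SD/mean = 5900/7020 = 0.8405, hence k = 1/CV² = 1.42.
Then θ = mean/k = 7020/1.42 = 4960.

k ≈ 1.42, θ ≈ 4960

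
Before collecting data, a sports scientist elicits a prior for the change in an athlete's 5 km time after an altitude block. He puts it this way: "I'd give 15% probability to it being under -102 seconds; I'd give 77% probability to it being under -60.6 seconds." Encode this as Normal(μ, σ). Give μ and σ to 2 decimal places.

μ = -77.83, σ = 23.32

For Normal(μ,σ), the p-quantile is μ + z_p·σ. Here z_{0.15} = -1.036, z_{0.77} = 0.7388.
So -102 = μ − 1.036σ and -60.6 = μ + 0.7388σ.
Subtracting: σ = (-60.6 − -102)/(0.7388 − (-1.036)) = 23.32.
Then μ = -102 − (-1.036)·23.32 = -77.83.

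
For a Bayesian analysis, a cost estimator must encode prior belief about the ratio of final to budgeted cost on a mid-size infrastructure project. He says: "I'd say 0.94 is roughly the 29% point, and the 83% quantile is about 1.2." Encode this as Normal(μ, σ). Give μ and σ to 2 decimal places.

μ = 1.04, σ = 0.17

The p-quantile of Normal(μ,σ) is μ + z_p·σ, with z_{0.29} = -0.5534 and z_{0.83} = 0.9542.
Eliminate σ: μ = (z₂·x₁ − z₁·x₂)/(z₂ − z₁) = (0.9542·0.94 − (-0.5534)·1.2)/1.508 = 1.04.
Then σ = (x₂ − x₁)/(z₂ − z₁) = (1.2 − 0.94)/1.508 = 0.17.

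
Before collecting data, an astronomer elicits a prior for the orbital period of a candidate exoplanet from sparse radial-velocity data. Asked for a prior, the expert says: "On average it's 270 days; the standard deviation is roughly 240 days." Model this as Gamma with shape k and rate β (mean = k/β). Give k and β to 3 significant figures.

k ≈ 1.27, β ≈ 0.00469

For Gamma(k, rate β): mean = k/β, variance = k/β², so CV = 1/√k.
CV = SD/mean = 240/270 = 0.8889, hence k = 1/CV² = 1.27.
Then β = k/mean = 1.27/270 = 0.00469.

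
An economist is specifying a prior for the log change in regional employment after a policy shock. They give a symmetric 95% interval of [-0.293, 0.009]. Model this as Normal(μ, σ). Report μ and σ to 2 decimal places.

A symmetric 95% interval runs μ ± z·σ with z = 1.96.
Half-width = 0.151, so σ = 0.151/1.96 = 0.08.
μ is the interval midpoint, -0.14.

μ = -0.14, σ = 0.08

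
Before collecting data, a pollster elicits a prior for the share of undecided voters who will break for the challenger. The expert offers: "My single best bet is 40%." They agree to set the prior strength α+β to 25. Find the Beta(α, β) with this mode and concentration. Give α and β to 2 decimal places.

For α,β > 1 the Beta mode is (α−1)/(α+β−2). With α+β = 25, the mode is (α−1)/23.
Set (α−1)/23 = 0.4 → α = 1 + 0.4·23 = 10.20.
β = 25 − α = 14.80.

α = 10.20, β = 14.80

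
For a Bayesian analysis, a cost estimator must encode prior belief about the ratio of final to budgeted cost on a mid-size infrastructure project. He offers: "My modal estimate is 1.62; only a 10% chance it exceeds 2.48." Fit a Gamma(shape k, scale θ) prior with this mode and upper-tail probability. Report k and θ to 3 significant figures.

k ≈ 11.3, θ ≈ 0.157

Gamma(k,θ) with k>1 has mode (k−1)θ, so θ = 1.62/(k−1).
Need P(X < 2.48) = 0.9 with θ tied to k this way. Start at k = 2, θ = 1.62: P(X<2.48) ≈ 0.452.
Too low — raise k to concentrate. Iterating converges to k ≈ 11.3.
Then θ = 1.62/(11.3−1) ≈ 0.157.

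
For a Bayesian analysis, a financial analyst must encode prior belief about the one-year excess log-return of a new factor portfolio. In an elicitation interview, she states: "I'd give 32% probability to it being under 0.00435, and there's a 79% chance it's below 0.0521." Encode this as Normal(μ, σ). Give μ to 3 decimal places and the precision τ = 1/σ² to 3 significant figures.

μ = 0.022, τ = 712

For Normal(μ,σ), the p-quantile is μ + z_p·σ. Here z_{0.32} = -0.4677, z_{0.79} = 0.8064.
So 0.00435 = μ − 0.4677σ and 0.0521 = μ + 0.8064σ.
Subtracting: σ = (0.0521 − 0.00435)/(0.8064 − (-0.4677)) = 0.037.
Then μ = 0.00435 − (-0.4677)·0.037 = 0.022.
Precision τ = 1/σ² = 1/0.03748² = 712.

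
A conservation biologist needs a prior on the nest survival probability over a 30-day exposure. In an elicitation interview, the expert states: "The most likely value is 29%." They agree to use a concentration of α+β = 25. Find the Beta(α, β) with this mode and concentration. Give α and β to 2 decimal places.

For α,β > 1 the Beta mode is (α−1)/(α+β−2). With α+β = 25, the mode is (α−1)/23.
Set (α−1)/23 = 0.29 → α = 1 + 0.29·23 = 7.67.
β = 25 − α = 17.33.

α = 7.67, β = 17.33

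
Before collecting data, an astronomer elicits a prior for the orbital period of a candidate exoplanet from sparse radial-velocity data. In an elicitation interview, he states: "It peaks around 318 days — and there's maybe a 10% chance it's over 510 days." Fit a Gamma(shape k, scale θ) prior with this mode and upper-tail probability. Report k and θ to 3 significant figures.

k ≈ 9.42, θ ≈ 37.8

Gamma(k,θ) with k>1 has mode (k−1)θ, so θ = 318/(k−1).
Need P(X < 510) = 0.9 with θ tied to k this way. Start at k = 2, θ = 318: P(X<510) ≈ 0.476.
Too low — raise k to concentrate. Iterating converges to k ≈ 9.42.
Then θ = 318/(9.42−1) ≈ 37.8.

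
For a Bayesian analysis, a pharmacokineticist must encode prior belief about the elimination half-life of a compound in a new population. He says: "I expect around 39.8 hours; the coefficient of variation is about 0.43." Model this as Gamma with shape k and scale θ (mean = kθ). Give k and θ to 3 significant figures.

k ≈ 5.41, θ ≈ 7.36

For Gamma(k, scale θ): mean = kθ, variance = kθ², so CV = 1/√k.
CV = 0.43, hence k = 1/CV² = 5.41.
Then θ = mean/k = 39.8/5.41 = 7.36.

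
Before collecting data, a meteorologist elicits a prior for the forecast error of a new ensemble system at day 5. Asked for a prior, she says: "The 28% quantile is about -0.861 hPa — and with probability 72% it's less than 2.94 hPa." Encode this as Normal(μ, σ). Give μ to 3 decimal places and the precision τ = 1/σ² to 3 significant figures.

μ = 1.040, τ = 0.0941

For Normal(μ,σ), the p-quantile is μ + z_p·σ. Here z_{0.28} = -0.5828, z_{0.72} = 0.5828.
So -0.861 = μ − 0.5828σ and 2.94 = μ + 0.5828σ.
Subtracting: σ = (2.94 − -0.861)/(0.5828 − (-0.5828)) = 3.261.
Then μ = -0.861 − (-0.5828)·3.261 = 1.040.
Precision τ = 1/σ² = 1/3.261² = 0.0941.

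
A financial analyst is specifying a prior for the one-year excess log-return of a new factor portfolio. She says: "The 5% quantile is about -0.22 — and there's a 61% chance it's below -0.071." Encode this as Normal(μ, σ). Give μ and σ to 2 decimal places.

For Normal(μ,σ), the p-quantile is μ + z_p·σ. Here z_{0.05} = -1.645, z_{0.61} = 0.2793.
So -0.22 = μ − 1.645σ and -0.071 = μ + 0.2793σ.
Subtracting: σ = (-0.071 − -0.22)/(0.2793 − (-1.645)) = 0.08.
Then μ = -0.22 − (-1.645)·0.08 = -0.09.

μ = -0.09, σ = 0.08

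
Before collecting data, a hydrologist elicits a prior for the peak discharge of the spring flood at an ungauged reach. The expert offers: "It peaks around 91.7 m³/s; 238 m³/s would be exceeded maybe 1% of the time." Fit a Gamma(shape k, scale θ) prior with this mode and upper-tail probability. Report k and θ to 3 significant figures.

k ≈ 6.12, θ ≈ 17.9

Gamma(k,θ) with k>1 has mode (k−1)θ, so θ = 91.7/(k−1).
Need P(X < 238) = 0.99 with θ tied to k this way. Start at k = 2, θ = 91.7: P(X<238) ≈ 0.732.
Too low — raise k to concentrate. Iterating converges to k ≈ 6.12.
Then θ = 91.7/(6.12−1) ≈ 17.9.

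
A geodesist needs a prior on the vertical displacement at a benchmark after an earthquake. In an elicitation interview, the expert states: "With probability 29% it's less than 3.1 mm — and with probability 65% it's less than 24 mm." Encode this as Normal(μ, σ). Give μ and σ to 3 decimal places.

The p-quantile of Normal(μ,σ) is μ + z_p·σ, with z_{0.29} = -0.5534 and z_{0.65} = 0.3853.
Eliminate σ: μ = (z₂·x₁ − z₁·x₂)/(z₂ − z₁) = (0.3853·3.1 − (-0.5534)·24)/0.9387 = 15.421.
Then σ = (x₂ − x₁)/(z₂ − z₁) = (24 − 3.1)/0.9387 = 22.265.

μ = 15.421, σ = 22.265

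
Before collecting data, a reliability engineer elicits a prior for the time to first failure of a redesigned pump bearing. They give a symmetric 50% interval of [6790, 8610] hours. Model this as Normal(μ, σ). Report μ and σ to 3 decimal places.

μ = 7700.000, σ = 1349.168

A symmetric 50% interval runs μ ± z·σ with z = 0.6745.
Half-width = 910, so σ = 910/0.6745 = 1349.168.
μ is the interval midpoint, 7700.000.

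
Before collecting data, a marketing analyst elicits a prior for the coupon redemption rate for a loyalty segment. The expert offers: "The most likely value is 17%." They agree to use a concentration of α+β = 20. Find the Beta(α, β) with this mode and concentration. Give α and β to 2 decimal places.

For α,β > 1 the Beta mode is (α−1)/(α+β−2). With α+β = 20, the mode is (α−1)/18.
Set (α−1)/18 = 0.17 → α = 1 + 0.17·18 = 4.06.
β = 20 − α = 15.94.

α = 4.06, β = 15.94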